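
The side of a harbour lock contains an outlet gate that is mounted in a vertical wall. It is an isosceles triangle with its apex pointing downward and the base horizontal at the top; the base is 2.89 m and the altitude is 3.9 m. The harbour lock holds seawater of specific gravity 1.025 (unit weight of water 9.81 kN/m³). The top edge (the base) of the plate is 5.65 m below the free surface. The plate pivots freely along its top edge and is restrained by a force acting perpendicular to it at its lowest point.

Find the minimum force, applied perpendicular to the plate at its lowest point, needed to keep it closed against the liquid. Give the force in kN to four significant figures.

γ = 1.025 × 9.81 = 10.05525 kN/m³.
With the apex down, the centroid sits h/3 = 3.9/3 = 1.3 m below the base (the top edge), so the centroid depth is h_c = 5.65 + 1.3 = 6.95 m.
A = ½ × 2.89 × 3.9 = 5.6355 m².
Resultant F = γ·h_c·A = 10.05525 × 6.95 × 5.6355 = 393.831 kN.
I_c = b·h³/36 = 2.89 × 3.9³/36 = 4.762 m⁴.
Centre of pressure: y_p = y_c + I_c/(y_c·A) = 6.95 + 4.762/(6.95 × 5.6355) = 6.95 + 0.121583 = 7.07158 m along the plane.
The resultant acts 1.3 + 0.121583 = 1.42158 m (along the plate) below the hinge at the top edge, so the moment about the hinge is M = F × 1.42158 = 393.831 × 1.42158 = 559.862 kN·m.
A normal force at the bottom, 3.9 m from the hinge, must supply this moment: P = 559.862/3.9 = 143.554 kN.

P ≈ 143.6 kN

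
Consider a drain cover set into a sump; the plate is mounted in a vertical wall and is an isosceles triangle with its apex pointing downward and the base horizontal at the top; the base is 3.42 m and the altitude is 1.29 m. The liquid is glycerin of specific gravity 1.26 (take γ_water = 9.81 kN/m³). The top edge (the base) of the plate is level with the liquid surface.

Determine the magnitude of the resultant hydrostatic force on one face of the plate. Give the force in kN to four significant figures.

F ≈ 11.72 kN

γ = 1.26 × 9.81 = 12.3606 kN/m³.
With the apex down, the centroid sits h/3 = 1.29/3 = 0.43 m below the base (the top edge), so the centroid depth is h_c = 0.43 m.
A = ½ × 3.42 × 1.29 = 2.2059 m².
Resultant F = γ·h_c·A = 12.3606 × 0.43 × 2.2059 = 11.7245 kN.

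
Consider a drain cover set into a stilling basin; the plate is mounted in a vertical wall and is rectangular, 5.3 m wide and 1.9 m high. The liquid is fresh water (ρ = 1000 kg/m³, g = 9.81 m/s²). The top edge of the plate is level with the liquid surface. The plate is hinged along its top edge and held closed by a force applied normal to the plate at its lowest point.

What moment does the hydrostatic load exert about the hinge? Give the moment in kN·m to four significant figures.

M ≈ 118.9 kN·m

γ = ρg = 1000 × 9.81 = 9810 N/m³ = 9.81 kN/m³.
The centroid lies 1.9/2 = 0.95 m below the top edge, so the centroid depth is h_c = 0.95 m.
A = 5.3 × 1.9 = 10.07 m².
Resultant F = γ·h_c·A = 9.81 × 0.95 × 10.07 = 93.8474 kN.
I_c = b·h³/12 = 5.3 × 1.9³/12 = 3.02939 m⁴.
Centre of pressure: y_p = y_c + I_c/(y_c·A) = 0.95 + 3.02939/(0.95 × 10.07) = 0.95 + 0.316666 = 1.26667 m along the plane.
The resultant acts 0.95 + 0.316666 = 1.26667 m (along the plate) below the hinge at the top edge, so the moment about the hinge is M = F × 1.26667 = 93.8474 × 1.26667 = 118.874 kN·m.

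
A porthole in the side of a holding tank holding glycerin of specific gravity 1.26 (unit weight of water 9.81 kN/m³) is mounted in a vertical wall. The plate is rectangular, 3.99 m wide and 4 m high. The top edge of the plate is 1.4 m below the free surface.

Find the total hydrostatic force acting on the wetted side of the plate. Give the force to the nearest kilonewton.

γ = 1.26 × 9.81 = 12.3606 kN/m³.
The centroid lies 4/2 = 2 m below the top edge, so the centroid depth is h_c = 1.4 + 2 = 3.4 m.
A = 3.99 × 4 = 15.96 m².
Resultant F = γ·h_c·A = 12.3606 × 3.4 × 15.96 = 670.736 kN.

F ≈ 671 kN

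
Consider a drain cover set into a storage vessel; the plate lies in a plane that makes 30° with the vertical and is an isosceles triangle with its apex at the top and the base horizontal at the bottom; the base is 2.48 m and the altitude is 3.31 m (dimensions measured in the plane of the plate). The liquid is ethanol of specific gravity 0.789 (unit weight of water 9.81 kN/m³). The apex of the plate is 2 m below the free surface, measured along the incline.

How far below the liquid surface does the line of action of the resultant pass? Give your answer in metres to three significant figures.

γ = 0.789 × 9.81 = 7.74009 kN/m³.
The plate makes 30° with the vertical, i.e. θ = 90° − 30° = 60° to the horizontal. Measuring y along the incline from the free-surface line, vertical depth h = y·sinθ with sinθ = 0.866025.
With the apex up, the centroid sits 2h/3 = 2 × 3.31/3 = 2.20667 m below the apex, so y_c = 2 + 2.20667 = 4.20667 m and h_c = 4.20667 × 0.866025 = 3.64308 m.
A = ½ × 2.48 × 3.31 = 4.1044 m².
Resultant F = γ·h_c·A = 7.74009 × 3.64308 × 4.1044 = 115.735 kN.
I_c = b·h³/36 = 2.48 × 3.31³/36 = 2.49823 m⁴.
Centre of pressure: y_p = y_c + I_c/(y_c·A) = 4.20667 + 2.49823/(4.20667 × 4.1044) = 4.20667 + 0.144692 = 4.35136 m along the plane.
Vertically, h_p = y_p·sinθ = 4.35136 × 0.866025 = 3.76839 m.

h_p = 3.77 m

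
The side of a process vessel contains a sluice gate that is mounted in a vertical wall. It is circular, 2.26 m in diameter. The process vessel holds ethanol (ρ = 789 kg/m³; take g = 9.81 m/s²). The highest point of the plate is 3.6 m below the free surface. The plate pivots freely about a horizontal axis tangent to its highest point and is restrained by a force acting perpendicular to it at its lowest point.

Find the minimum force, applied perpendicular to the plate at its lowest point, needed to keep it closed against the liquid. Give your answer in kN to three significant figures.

P ≈ 77.8 kN

γ = ρg = 789 × 9.81 / 1000 = 7.74009 kN/m³.
The centroid is at the centre, 1.13 m below the top of the plate, so the centroid depth is h_c = 3.6 + 1.13 = 4.73 m.
A = π(1.13)² = 4.0115 m².
Resultant F = γ·h_c·A = 7.74009 × 4.73 × 4.0115 = 146.864 kN.
I_c = πr⁴/4 = π × 1.13⁴/4 = 1.28057 m⁴.
Centre of pressure: y_p = y_c + I_c/(y_c·A) = 4.73 + 1.28057/(4.73 × 4.0115) = 4.73 + 0.0674894 = 4.79749 m along the plane.
The resultant acts 1.13 + 0.0674894 = 1.19749 m (along the plate) below the hinge at the top edge, so the moment about the hinge is M = F × 1.19749 = 146.864 × 1.19749 = 175.868 kN·m.
A normal force at the bottom, 2.26 m from the hinge, must supply this moment: P = 175.868/2.26 = 77.8177 kN.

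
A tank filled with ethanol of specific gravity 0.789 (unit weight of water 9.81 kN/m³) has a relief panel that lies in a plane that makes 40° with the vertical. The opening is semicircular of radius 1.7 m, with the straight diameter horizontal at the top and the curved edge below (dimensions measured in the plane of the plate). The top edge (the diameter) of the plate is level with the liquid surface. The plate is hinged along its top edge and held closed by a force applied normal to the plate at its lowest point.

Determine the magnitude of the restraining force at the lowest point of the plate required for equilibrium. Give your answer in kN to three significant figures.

P ≈ 11.4 kN

γ = 0.789 × 9.81 = 7.74009 kN/m³.
The plate makes 40° with the vertical, i.e. θ = 90° − 40° = 50° to the horizontal. Measuring y along the incline from the free-surface line, vertical depth h = y·sinθ with sinθ = 0.766044.
The centroid of a semicircle lies 4r/(3π) = 0.721502 m from the diameter, here below the top edge, so y_c = 0.721502 m and h_c = 0.721502 × 0.766044 = 0.552702 m.
A = πr²/2 = π × 1.7²/2 = 4.5396 m².
Resultant F = γ·h_c·A = 7.74009 × 0.552702 × 4.5396 = 19.4202 kN.
I_c = (π/8 − 8/(9π))·r⁴ = 0.109757 × 1.7⁴ = 0.916701 m⁴.
Centre of pressure: y_p = y_c + I_c/(y_c·A) = 0.721502 + 0.916701/(0.721502 × 4.5396) = 0.721502 + 0.27988 = 1.00138 m along the plane.
The resultant acts 0.721502 + 0.27988 = 1.00138 m (along the plate) below the hinge at the top edge, so the moment about the hinge is M = F × 1.00138 = 19.4202 × 1.00138 = 19.447 kN·m.
A normal force at the bottom, 1.7 m from the hinge, must supply this moment: P = 19.447/1.7 = 11.4394 kN.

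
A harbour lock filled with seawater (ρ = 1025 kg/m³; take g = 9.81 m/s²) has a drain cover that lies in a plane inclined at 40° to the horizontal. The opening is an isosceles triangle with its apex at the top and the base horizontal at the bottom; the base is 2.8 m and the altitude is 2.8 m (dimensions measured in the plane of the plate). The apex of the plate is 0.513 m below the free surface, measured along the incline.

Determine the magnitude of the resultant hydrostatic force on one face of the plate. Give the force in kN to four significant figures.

F ≈ 60.29 kN

γ = ρg = 1025 × 9.81 / 1000 = 10.05525 kN/m³.
Let θ = 40° be the plate's angle to the horizontal; measure y along the incline from where the plane meets the free surface. Vertical depth h = y·sinθ with sinθ = 0.642788.
With the apex up, the centroid sits 2h/3 = 2 × 2.8/3 = 1.86667 m below the apex, so y_c = 0.513 + 1.86667 = 2.37967 m and h_c = 2.37967 × 0.642788 = 1.52962 m.
A = ½ × 2.8 × 2.8 = 3.92 m².
Resultant F = γ·h_c·A = 10.05525 × 1.52962 × 3.92 = 60.2924 kN.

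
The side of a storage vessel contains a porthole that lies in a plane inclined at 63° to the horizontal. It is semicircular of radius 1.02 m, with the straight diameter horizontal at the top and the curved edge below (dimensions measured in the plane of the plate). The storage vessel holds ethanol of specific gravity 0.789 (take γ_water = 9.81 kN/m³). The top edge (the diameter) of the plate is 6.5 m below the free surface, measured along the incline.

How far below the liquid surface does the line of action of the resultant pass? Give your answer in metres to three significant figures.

h_p = 6.19 m

γ = 0.789 × 9.81 = 7.74009 kN/m³.
Let θ = 63° be the plate's angle to the horizontal; measure y along the incline from where the plane meets the free surface. Vertical depth h = y·sinθ with sinθ = 0.891007.
The centroid of a semicircle lies 4r/(3π) = 0.432901 m from the diameter, here below the top edge, so y_c = 6.5 + 0.432901 = 6.9329 m and h_c = 6.9329 × 0.891007 = 6.17726 m.
A = πr²/2 = π × 1.02²/2 = 1.63426 m².
Resultant F = γ·h_c·A = 7.74009 × 6.17726 × 1.63426 = 78.1381 kN.
I_c = (π/8 − 8/(9π))·r⁴ = 0.109757 × 1.02⁴ = 0.118805 m⁴.
Centre of pressure: y_p = y_c + I_c/(y_c·A) = 6.9329 + 0.118805/(6.9329 × 1.63426) = 6.9329 + 0.0104857 = 6.94339 m along the plane.
Vertically, h_p = y_p·sinθ = 6.94339 × 0.891007 = 6.18661 m.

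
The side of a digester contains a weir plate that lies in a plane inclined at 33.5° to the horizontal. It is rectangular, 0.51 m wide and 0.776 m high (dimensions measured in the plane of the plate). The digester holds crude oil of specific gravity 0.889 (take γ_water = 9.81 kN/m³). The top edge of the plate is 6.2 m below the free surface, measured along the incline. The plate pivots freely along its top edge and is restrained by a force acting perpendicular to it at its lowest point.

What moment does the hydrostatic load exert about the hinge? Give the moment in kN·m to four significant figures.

M ≈ 4.965 kN·m

γ = 0.889 × 9.81 = 8.72109 kN/m³.
Let θ = 33.5° be the plate's angle to the horizontal; measure y along the incline from where the plane meets the free surface. Vertical depth h = y·sinθ with sinθ = 0.551937.
The centroid lies 0.776/2 = 0.388 m below the top edge, so y_c = 6.2 + 0.388 = 6.588 m and h_c = 6.588 × 0.551937 = 3.63616 m.
A = 0.51 × 0.776 = 0.39576 m².
Resultant F = γ·h_c·A = 8.72109 × 3.63616 × 0.39576 = 12.5501 kN.
I_c = b·h³/12 = 0.51 × 0.776³/12 = 0.0198598 m⁴.
Centre of pressure: y_p = y_c + I_c/(y_c·A) = 6.588 + 0.0198598/(6.588 × 0.39576) = 6.588 + 0.0076171 = 6.59562 m along the plane.
The resultant acts 0.388 + 0.0076171 = 0.395617 m (along the plate) below the hinge at the top edge, so the moment about the hinge is M = F × 0.395617 = 12.5501 × 0.395617 = 4.96503 kN·m.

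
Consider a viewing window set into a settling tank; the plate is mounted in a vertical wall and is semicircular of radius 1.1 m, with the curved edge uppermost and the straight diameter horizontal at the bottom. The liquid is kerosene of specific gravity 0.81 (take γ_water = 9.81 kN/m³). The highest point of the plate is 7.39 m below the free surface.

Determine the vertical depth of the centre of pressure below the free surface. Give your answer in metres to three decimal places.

h_p = 8.034 m

γ = 0.81 × 9.81 = 7.9461 kN/m³.
The centroid lies 4r/(3π) = 0.466854 m above the diameter, so r − 4r/(3π) = 1.1 − 0.466854 = 0.633146 m below the topmost point, so the centroid depth is h_c = 7.39 + 0.633146 = 8.02315 m.
A = πr²/2 = π × 1.1²/2 = 1.90066 m².
Resultant F = γ·h_c·A = 7.9461 × 8.02315 × 1.90066 = 121.172 kN.
I_c = (π/8 − 8/(9π))·r⁴ = 0.109757 × 1.1⁴ = 0.160695 m⁴.
Centre of pressure: y_p = y_c + I_c/(y_c·A) = 8.02315 + 0.160695/(8.02315 × 1.90066) = 8.02315 + 0.0105379 = 8.03369 m along the plane.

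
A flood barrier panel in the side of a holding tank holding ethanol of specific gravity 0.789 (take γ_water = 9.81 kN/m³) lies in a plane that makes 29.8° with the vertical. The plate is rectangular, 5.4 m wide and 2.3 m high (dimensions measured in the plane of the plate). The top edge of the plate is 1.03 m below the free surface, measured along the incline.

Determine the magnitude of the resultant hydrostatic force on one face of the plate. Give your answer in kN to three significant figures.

γ = 0.789 × 9.81 = 7.74009 kN/m³.
The plate makes 29.8° with the vertical, i.e. θ = 90° − 29.8° = 60.2° to the horizontal. Measuring y along the incline from the free-surface line, vertical depth h = y·sinθ with sinθ = 0.867765.
The centroid lies 2.3/2 = 1.15 m below the top edge, so y_c = 1.03 + 1.15 = 2.18 m and h_c = 2.18 × 0.867765 = 1.89173 m.
A = 5.4 × 2.3 = 12.42 m².
Resultant F = γ·h_c·A = 7.74009 × 1.89173 × 12.42 = 181.856 kN.

F ≈ 182 kN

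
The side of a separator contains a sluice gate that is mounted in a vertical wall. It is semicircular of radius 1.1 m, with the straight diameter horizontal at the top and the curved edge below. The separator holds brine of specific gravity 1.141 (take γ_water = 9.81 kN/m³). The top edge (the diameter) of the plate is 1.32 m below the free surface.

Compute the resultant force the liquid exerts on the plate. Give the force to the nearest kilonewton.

F ≈ 38 kN

γ = 1.141 × 9.81 = 11.19321 kN/m³.
The centroid of a semicircle lies 4r/(3π) = 0.466854 m from the diameter, here below the top edge, so the centroid depth is h_c = 1.32 + 0.466854 = 1.78685 m.
A = πr²/2 = π × 1.1²/2 = 1.90066 m².
Resultant F = γ·h_c·A = 11.19321 × 1.78685 × 1.90066 = 38.0143 kN.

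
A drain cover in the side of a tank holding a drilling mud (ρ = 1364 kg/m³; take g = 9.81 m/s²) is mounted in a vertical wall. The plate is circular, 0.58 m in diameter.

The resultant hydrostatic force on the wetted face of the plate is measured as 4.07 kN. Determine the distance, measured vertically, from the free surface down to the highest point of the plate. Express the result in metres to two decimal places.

γ = ρg = 1364 × 9.81 / 1000 = 13.38084 kN/m³.
A = π(0.29)² = 0.264208 m².
From F = γ·h_c·A, the centroid depth is h_c = 4.07/(13.38084 × 0.264208) = 1.15124 m.
The centroid is at the centre, 0.29 m below the top of the plate, so the highest point sits at h_top = 1.15124 − 0.29 = 0.86124 m below the surface.

d_top ≈ 0.86 m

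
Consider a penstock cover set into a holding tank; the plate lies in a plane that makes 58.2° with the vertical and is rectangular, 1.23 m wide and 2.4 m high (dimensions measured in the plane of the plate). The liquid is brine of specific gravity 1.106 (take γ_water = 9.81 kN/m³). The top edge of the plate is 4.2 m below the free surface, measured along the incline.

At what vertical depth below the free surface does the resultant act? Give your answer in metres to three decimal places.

γ = 1.106 × 9.81 = 10.84986 kN/m³.
The plate makes 58.2° with the vertical, i.e. θ = 90° − 58.2° = 31.8° to the horizontal. Measuring y along the incline from the free-surface line, vertical depth h = y·sinθ with sinθ = 0.526956.
The centroid lies 2.4/2 = 1.2 m below the top edge, so y_c = 4.2 + 1.2 = 5.4 m and h_c = 5.4 × 0.526956 = 2.84556 m.
A = 1.23 × 2.4 = 2.952 m².
Resultant F = γ·h_c·A = 10.84986 × 2.84556 × 2.952 = 91.1398 kN.
I_c = b·h³/12 = 1.23 × 2.4³/12 = 1.41696 m⁴.
Centre of pressure: y_p = y_c + I_c/(y_c·A) = 5.4 + 1.41696/(5.4 × 2.952) = 5.4 + 0.0888889 = 5.48889 m along the plane.
Vertically, h_p = y_p·sinθ = 5.48889 × 0.526956 = 2.8924 m.

h_p = 2.892 m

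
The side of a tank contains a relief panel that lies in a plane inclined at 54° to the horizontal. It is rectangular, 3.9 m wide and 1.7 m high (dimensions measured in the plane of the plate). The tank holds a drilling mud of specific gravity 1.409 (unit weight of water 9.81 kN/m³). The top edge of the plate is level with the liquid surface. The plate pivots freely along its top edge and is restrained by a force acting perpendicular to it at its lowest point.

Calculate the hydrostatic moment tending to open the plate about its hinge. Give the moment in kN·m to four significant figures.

M ≈ 71.42 kN·m

γ = 1.409 × 9.81 = 13.82229 kN/m³.
Let θ = 54° be the plate's angle to the horizontal; measure y along the incline from where the plane meets the free surface. Vertical depth h = y·sinθ with sinθ = 0.809017.
The centroid lies 1.7/2 = 0.85 m below the top edge, so y_c = 0.85 m and h_c = 0.85 × 0.809017 = 0.687664 m.
A = 3.9 × 1.7 = 6.63 m².
Resultant F = γ·h_c·A = 13.82229 × 0.687664 × 6.63 = 63.0188 kN.
I_c = b·h³/12 = 3.9 × 1.7³/12 = 1.59672 m⁴.
Centre of pressure: y_p = y_c + I_c/(y_c·A) = 0.85 + 1.59672/(0.85 × 6.63) = 0.85 + 0.283332 = 1.13333 m along the plane.
The resultant acts 0.85 + 0.283332 = 1.13333 m (along the plate) below the hinge at the top edge, so the moment about the hinge is M = F × 1.13333 = 63.0188 × 1.13333 = 71.4211 kN·m.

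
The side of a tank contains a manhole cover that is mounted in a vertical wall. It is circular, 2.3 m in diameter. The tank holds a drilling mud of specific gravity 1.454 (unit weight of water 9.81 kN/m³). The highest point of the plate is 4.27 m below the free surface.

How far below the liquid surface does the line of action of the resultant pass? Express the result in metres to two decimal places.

γ = 1.454 × 9.81 = 14.26374 kN/m³.
The centroid is at the centre, 1.15 m below the top of the plate, so the centroid depth is h_c = 4.27 + 1.15 = 5.42 m.
A = π(1.15)² = 4.15476 m².
Resultant F = γ·h_c·A = 14.26374 × 5.42 × 4.15476 = 321.202 kN.
I_c = πr⁴/4 = π × 1.15⁴/4 = 1.37367 m⁴.
Centre of pressure: y_p = y_c + I_c/(y_c·A) = 5.42 + 1.37367/(5.42 × 4.15476) = 5.42 + 0.061001 = 5.481 m along the plane.

h_p = 5.48 m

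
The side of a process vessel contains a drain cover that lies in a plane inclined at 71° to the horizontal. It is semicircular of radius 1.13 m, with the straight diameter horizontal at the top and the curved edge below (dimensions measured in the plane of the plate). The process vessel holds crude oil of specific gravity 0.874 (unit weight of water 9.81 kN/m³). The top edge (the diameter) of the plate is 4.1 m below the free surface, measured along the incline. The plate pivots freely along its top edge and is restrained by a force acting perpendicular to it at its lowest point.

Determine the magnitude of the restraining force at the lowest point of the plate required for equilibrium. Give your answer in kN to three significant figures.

γ = 0.874 × 9.81 = 8.57394 kN/m³.
Let θ = 71° be the plate's angle to the horizontal; measure y along the incline from where the plane meets the free surface. Vertical depth h = y·sinθ with sinθ = 0.945519.
The centroid of a semicircle lies 4r/(3π) = 0.479587 m from the diameter, here below the top edge, so y_c = 4.1 + 0.479587 = 4.57959 m and h_c = 4.57959 × 0.945519 = 4.33009 m.
A = πr²/2 = π × 1.13²/2 = 2.00575 m².
Resultant F = γ·h_c·A = 8.57394 × 4.33009 × 2.00575 = 74.4653 kN.
I_c = (π/8 − 8/(9π))·r⁴ = 0.109757 × 1.13⁴ = 0.178956 m⁴.
Centre of pressure: y_p = y_c + I_c/(y_c·A) = 4.57959 + 0.178956/(4.57959 × 2.00575) = 4.57959 + 0.0194824 = 4.59907 m along the plane.
The resultant acts 0.479587 + 0.0194824 = 0.499069 m (along the plate) below the hinge at the top edge, so the moment about the hinge is M = F × 0.499069 = 74.4653 × 0.499069 = 37.1633 kN·m.
A normal force at the bottom, 1.13 m from the hinge, must supply this moment: P = 37.1633/1.13 = 32.8879 kN.

P ≈ 32.9 kN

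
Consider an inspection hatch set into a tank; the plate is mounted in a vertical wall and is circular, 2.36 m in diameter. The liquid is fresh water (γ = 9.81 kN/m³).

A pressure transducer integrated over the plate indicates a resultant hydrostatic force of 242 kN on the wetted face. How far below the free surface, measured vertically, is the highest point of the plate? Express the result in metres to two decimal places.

d_top ≈ 4.46 m

γ = 9.81 kN/m³.
A = π(1.18)² = 4.37435 m².
From F = γ·h_c·A, the centroid depth is h_c = 242/(9.81 × 4.37435) = 5.6394 m.
The centroid is at the centre, 1.18 m below the top of the plate, so the highest point sits at h_top = 5.6394 − 1.18 = 4.4594 m below the surface.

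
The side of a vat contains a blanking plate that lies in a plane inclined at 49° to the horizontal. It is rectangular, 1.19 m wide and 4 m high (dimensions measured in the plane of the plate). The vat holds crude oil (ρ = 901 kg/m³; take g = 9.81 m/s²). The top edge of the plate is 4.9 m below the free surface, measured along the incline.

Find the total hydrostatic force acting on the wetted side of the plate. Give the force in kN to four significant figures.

F ≈ 219.1 kN

γ = ρg = 901 × 9.81 / 1000 = 8.83881 kN/m³.
Let θ = 49° be the plate's angle to the horizontal; measure y along the incline from where the plane meets the free surface. Vertical depth h = y·sinθ with sinθ = 0.754710.
The centroid lies 4/2 = 2 m below the top edge, so y_c = 4.9 + 2 = 6.9 m and h_c = 6.9 × 0.754710 = 5.2075 m.
A = 1.19 × 4 = 4.76 m².
Resultant F = γ·h_c·A = 8.83881 × 5.2075 × 4.76 = 219.094 kN.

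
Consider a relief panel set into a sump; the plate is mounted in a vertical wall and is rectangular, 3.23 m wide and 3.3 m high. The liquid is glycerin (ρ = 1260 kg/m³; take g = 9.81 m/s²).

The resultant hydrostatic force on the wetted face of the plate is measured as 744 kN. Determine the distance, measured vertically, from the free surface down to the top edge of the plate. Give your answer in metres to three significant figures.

d_top ≈ 4.00 m

γ = ρg = 1260 × 9.81 / 1000 = 12.3606 kN/m³.
A = 3.23 × 3.3 = 10.659 m².
From F = γ·h_c·A, the centroid depth is h_c = 744/(12.3606 × 10.659) = 5.64699 m.
The centroid lies 3.3/2 = 1.65 m below the top edge, so the top edge sits at h_top = 5.64699 − 1.65 = 3.99699 m below the surface.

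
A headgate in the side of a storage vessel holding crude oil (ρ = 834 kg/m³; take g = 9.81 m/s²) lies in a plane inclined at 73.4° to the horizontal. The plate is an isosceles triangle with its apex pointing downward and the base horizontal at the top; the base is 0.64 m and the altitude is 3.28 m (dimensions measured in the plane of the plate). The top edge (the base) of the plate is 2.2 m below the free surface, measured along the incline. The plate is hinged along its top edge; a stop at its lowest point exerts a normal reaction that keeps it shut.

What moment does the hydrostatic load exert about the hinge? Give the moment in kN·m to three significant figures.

γ = ρg = 834 × 9.81 / 1000 = 8.18154 kN/m³.
Let θ = 73.4° be the plate's angle to the horizontal; measure y along the incline from where the plane meets the free surface. Vertical depth h = y·sinθ with sinθ = 0.958323.
With the apex down, the centroid sits h/3 = 3.28/3 = 1.09333 m below the base (the top edge), so y_c = 2.2 + 1.09333 = 3.29333 m and h_c = 3.29333 × 0.958323 = 3.15607 m.
A = ½ × 0.64 × 3.28 = 1.0496 m².
Resultant F = γ·h_c·A = 8.18154 × 3.15607 × 1.0496 = 27.1023 kN.
I_c = b·h³/36 = 0.64 × 3.28³/36 = 0.627334 m⁴.
Centre of pressure: y_p = y_c + I_c/(y_c·A) = 3.29333 + 0.627334/(3.29333 × 1.0496) = 3.29333 + 0.181485 = 3.47481 m along the plane.
The resultant acts 1.09333 + 0.181485 = 1.27481 m (along the plate) below the hinge at the top edge, so the moment about the hinge is M = F × 1.27481 = 27.1023 × 1.27481 = 34.5503 kN·m.

M ≈ 34.6 kN·m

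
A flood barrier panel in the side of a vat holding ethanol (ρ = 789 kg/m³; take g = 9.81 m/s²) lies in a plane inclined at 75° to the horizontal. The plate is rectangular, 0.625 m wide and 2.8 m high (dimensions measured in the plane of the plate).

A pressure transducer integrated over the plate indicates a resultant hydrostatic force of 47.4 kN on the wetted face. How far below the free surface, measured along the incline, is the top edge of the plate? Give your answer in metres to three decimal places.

y_top ≈ 2.223 m

γ = ρg = 789 × 9.81 / 1000 = 7.74009 kN/m³.
A = 0.625 × 2.8 = 1.75 m².
From F = γ·h_c·A, the centroid depth is h_c = 47.4/(7.74009 × 1.75) = 3.49941 m.
Let θ = 75° be the plate's angle to the horizontal; measure y along the incline from where the plane meets the free surface. Vertical depth h = y·sinθ with sinθ = 0.965926.
Along the incline, y_c = h_c/sinθ = 3.49941/0.965926 = 3.62286 m.
The centroid lies 2.8/2 = 1.4 m below the top edge, so the top edge sits at y_top = 3.62286 − 1.4 = 2.22286 m along the incline.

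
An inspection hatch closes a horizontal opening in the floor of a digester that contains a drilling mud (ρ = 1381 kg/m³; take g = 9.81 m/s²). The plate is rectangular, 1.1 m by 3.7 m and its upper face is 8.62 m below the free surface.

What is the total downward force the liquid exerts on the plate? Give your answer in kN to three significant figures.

γ = ρg = 1381 × 9.81 / 1000 = 13.54761 kN/m³.
The plate is horizontal, so pressure is uniform at p = γ·h = 13.54761 × 8.62 = 116.78 kN/m².
A = 1.1 × 3.7 = 4.07 m².
F = p·A = 116.78 × 4.07 = 475.295 kN.

F ≈ 475 kN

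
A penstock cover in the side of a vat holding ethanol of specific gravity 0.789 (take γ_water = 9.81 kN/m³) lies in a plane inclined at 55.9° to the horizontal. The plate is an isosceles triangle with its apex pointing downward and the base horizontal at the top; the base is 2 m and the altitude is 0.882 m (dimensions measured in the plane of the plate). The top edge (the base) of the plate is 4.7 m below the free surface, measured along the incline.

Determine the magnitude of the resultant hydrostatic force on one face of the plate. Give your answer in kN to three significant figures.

γ = 0.789 × 9.81 = 7.74009 kN/m³.
Let θ = 55.9° be the plate's angle to the horizontal; measure y along the incline from where the plane meets the free surface. Vertical depth h = y·sinθ with sinθ = 0.828060.
With the apex down, the centroid sits h/3 = 0.882/3 = 0.294 m below the base (the top edge), so y_c = 4.7 + 0.294 = 4.994 m and h_c = 4.994 × 0.828060 = 4.13533 m.
A = ½ × 2 × 0.882 = 0.882 m².
Resultant F = γ·h_c·A = 7.74009 × 4.13533 × 0.882 = 28.2309 kN.

F ≈ 28.2 kN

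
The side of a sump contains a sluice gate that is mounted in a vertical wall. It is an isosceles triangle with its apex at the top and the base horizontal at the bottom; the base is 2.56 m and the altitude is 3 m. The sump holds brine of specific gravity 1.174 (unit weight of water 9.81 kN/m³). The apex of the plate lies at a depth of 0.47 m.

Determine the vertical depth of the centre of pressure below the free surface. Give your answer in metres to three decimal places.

γ = 1.174 × 9.81 = 11.51694 kN/m³.
With the apex up, the centroid sits 2h/3 = 2 × 3/3 = 2 m below the apex, so the centroid depth is h_c = 0.47 + 2 = 2.47 m.
A = ½ × 2.56 × 3 = 3.84 m².
Resultant F = γ·h_c·A = 11.51694 × 2.47 × 3.84 = 109.236 kN.
I_c = b·h³/36 = 2.56 × 3³/36 = 1.92 m⁴.
Centre of pressure: y_p = y_c + I_c/(y_c·A) = 2.47 + 1.92/(2.47 × 3.84) = 2.47 + 0.202429 = 2.67243 m along the plane.

h_p = 2.672 m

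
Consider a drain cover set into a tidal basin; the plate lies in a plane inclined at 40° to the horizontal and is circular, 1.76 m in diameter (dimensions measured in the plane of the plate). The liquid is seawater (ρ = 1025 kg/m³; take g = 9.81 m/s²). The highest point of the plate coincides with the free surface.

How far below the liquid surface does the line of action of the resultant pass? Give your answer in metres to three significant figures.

h_p = 0.707 m

γ = ρg = 1025 × 9.81 / 1000 = 10.05525 kN/m³.
Let θ = 40° be the plate's angle to the horizontal; measure y along the incline from where the plane meets the free surface. Vertical depth h = y·sinθ with sinθ = 0.642788.
The centroid is at the centre, 0.88 m below the top of the plate, so y_c = 0.88 m and h_c = 0.88 × 0.642788 = 0.565653 m.
A = π(0.88)² = 2.43285 m².
Resultant F = γ·h_c·A = 10.05525 × 0.565653 × 2.43285 = 13.8375 kN.
I_c = πr⁴/4 = π × 0.88⁴/4 = 0.471 m⁴.
Centre of pressure: y_p = y_c + I_c/(y_c·A) = 0.88 + 0.471/(0.88 × 2.43285) = 0.88 + 0.22 = 1.1 m along the plane.
Vertically, h_p = y_p·sinθ = 1.1 × 0.642788 = 0.707067 m.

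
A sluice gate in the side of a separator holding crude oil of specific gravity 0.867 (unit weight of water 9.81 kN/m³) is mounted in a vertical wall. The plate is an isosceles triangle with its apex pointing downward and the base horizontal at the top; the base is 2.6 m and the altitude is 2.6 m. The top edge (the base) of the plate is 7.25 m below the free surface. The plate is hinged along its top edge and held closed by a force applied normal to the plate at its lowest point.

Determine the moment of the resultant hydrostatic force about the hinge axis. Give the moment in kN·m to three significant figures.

γ = 0.867 × 9.81 = 8.50527 kN/m³.
With the apex down, the centroid sits h/3 = 2.6/3 = 0.866667 m below the base (the top edge), so the centroid depth is h_c = 7.25 + 0.866667 = 8.11667 m.
A = ½ × 2.6 × 2.6 = 3.38 m².
Resultant F = γ·h_c·A = 8.50527 × 8.11667 × 3.38 = 233.337 kN.
I_c = b·h³/36 = 2.6 × 2.6³/36 = 1.26938 m⁴.
Centre of pressure: y_p = y_c + I_c/(y_c·A) = 8.11667 + 1.26938/(8.11667 × 3.38) = 8.11667 + 0.0462697 = 8.16294 m along the plane.
The resultant acts 0.866667 + 0.0462697 = 0.912937 m (along the plate) below the hinge at the top edge, so the moment about the hinge is M = F × 0.912937 = 233.337 × 0.912937 = 213.022 kN·m.

M ≈ 213 kN·m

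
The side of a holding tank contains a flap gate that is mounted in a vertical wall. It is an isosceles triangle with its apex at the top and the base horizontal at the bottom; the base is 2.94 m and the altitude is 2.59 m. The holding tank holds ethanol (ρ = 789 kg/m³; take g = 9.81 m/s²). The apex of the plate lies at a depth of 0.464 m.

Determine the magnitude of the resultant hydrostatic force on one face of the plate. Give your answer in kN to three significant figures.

γ = ρg = 789 × 9.81 / 1000 = 7.74009 kN/m³.
With the apex up, the centroid sits 2h/3 = 2 × 2.59/3 = 1.72667 m below the apex, so the centroid depth is h_c = 0.464 + 1.72667 = 2.19067 m.
A = ½ × 2.94 × 2.59 = 3.8073 m².
Resultant F = γ·h_c·A = 7.74009 × 2.19067 × 3.8073 = 64.5565 kN.

F ≈ 64.6 kN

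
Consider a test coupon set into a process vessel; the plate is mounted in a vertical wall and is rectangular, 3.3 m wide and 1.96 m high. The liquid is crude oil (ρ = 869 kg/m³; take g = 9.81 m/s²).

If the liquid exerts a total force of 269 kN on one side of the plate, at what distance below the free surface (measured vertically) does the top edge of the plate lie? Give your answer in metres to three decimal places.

d_top ≈ 3.899 m

γ = ρg = 869 × 9.81 / 1000 = 8.52489 kN/m³.
A = 3.3 × 1.96 = 6.468 m².
From F = γ·h_c·A, the centroid depth is h_c = 269/(8.52489 × 6.468) = 4.87858 m.
The centroid lies 1.96/2 = 0.98 m below the top edge, so the top edge sits at h_top = 4.87858 − 0.98 = 3.89858 m below the surface.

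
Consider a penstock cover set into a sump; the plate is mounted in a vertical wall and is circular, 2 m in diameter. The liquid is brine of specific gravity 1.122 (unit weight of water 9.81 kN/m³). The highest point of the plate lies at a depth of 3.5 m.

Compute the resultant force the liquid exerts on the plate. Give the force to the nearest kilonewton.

F ≈ 156 kN

γ = 1.122 × 9.81 = 11.00682 kN/m³.
The centroid is at the centre, 1 m below the top of the plate, so the centroid depth is h_c = 3.5 + 1 = 4.5 m.
A = π(1)² = 3.14159 m².
Resultant F = γ·h_c·A = 11.00682 × 4.5 × 3.14159 = 155.605 kN.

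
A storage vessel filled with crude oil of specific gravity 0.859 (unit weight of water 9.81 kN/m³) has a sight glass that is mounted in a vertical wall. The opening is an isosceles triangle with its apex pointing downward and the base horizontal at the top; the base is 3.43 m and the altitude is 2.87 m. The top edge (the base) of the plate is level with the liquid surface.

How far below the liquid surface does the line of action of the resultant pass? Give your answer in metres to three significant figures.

h_p = 1.44 m

γ = 0.859 × 9.81 = 8.42679 kN/m³.
With the apex down, the centroid sits h/3 = 2.87/3 = 0.956667 m below the base (the top edge), so the centroid depth is h_c = 0.956667 m.
A = ½ × 3.43 × 2.87 = 4.92205 m².
Resultant F = γ·h_c·A = 8.42679 × 0.956667 × 4.92205 = 39.6798 kN.
I_c = b·h³/36 = 3.43 × 2.87³/36 = 2.25236 m⁴.
Centre of pressure: y_p = y_c + I_c/(y_c·A) = 0.956667 + 2.25236/(0.956667 × 4.92205) = 0.956667 + 0.478334 = 1.435 m along the plane.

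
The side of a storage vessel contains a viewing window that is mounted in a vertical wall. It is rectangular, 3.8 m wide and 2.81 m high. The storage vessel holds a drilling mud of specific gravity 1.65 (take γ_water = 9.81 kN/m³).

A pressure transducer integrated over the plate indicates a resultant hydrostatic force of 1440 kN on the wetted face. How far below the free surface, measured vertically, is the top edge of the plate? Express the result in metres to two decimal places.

γ = 1.65 × 9.81 = 16.1865 kN/m³.
A = 3.8 × 2.81 = 10.678 m².
From F = γ·h_c·A, the centroid depth is h_c = 1440/(16.1865 × 10.678) = 8.33143 m.
The centroid lies 2.81/2 = 1.405 m below the top edge, so the top edge sits at h_top = 8.33143 − 1.405 = 6.92643 m below the surface.

d_top ≈ 6.93 m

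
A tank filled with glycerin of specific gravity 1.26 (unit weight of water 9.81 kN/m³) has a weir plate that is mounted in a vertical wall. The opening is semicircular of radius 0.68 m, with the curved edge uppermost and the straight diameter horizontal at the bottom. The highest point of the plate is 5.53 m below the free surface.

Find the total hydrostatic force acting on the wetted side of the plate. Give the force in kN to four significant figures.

F ≈ 53.16 kN

γ = 1.26 × 9.81 = 12.3606 kN/m³.
The centroid lies 4r/(3π) = 0.288601 m above the diameter, so r − 4r/(3π) = 0.68 − 0.288601 = 0.391399 m below the topmost point, so the centroid depth is h_c = 5.53 + 0.391399 = 5.9214 m.
A = πr²/2 = π × 0.68²/2 = 0.726336 m².
Resultant F = γ·h_c·A = 12.3606 × 5.9214 × 0.726336 = 53.162 kN.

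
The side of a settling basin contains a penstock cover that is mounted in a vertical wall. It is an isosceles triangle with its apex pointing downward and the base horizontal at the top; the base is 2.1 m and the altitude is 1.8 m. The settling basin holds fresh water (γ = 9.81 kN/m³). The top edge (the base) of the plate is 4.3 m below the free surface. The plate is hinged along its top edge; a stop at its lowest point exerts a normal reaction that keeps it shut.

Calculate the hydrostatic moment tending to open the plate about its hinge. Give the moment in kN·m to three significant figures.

γ = 9.81 kN/m³.
With the apex down, the centroid sits h/3 = 1.8/3 = 0.6 m below the base (the top edge), so the centroid depth is h_c = 4.3 + 0.6 = 4.9 m.
A = ½ × 2.1 × 1.8 = 1.89 m².
Resultant F = γ·h_c·A = 9.81 × 4.9 × 1.89 = 90.8504 kN.
I_c = b·h³/36 = 2.1 × 1.8³/36 = 0.3402 m⁴.
Centre of pressure: y_p = y_c + I_c/(y_c·A) = 4.9 + 0.3402/(4.9 × 1.89) = 4.9 + 0.0367347 = 4.93673 m along the plane.
The resultant acts 0.6 + 0.0367347 = 0.636735 m (along the plate) below the hinge at the top edge, so the moment about the hinge is M = F × 0.636735 = 90.8504 × 0.636735 = 57.8476 kN·m.

M ≈ 57.8 kN·m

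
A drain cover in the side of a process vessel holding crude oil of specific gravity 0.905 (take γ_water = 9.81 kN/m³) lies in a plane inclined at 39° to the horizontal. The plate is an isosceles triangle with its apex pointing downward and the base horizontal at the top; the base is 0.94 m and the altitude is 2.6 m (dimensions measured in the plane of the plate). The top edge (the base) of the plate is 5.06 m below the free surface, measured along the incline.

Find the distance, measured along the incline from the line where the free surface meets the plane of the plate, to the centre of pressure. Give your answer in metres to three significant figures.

γ = 0.905 × 9.81 = 8.87805 kN/m³.
Let θ = 39° be the plate's angle to the horizontal; measure y along the incline from where the plane meets the free surface. Vertical depth h = y·sinθ with sinθ = 0.629320.
With the apex down, the centroid sits h/3 = 2.6/3 = 0.866667 m below the base (the top edge), so y_c = 5.06 + 0.866667 = 5.92667 m and h_c = 5.92667 × 0.629320 = 3.72977 m.
A = ½ × 0.94 × 2.6 = 1.222 m².
Resultant F = γ·h_c·A = 8.87805 × 3.72977 × 1.222 = 40.4642 kN.
I_c = b·h³/36 = 0.94 × 2.6³/36 = 0.458929 m⁴.
Centre of pressure: y_p = y_c + I_c/(y_c·A) = 5.92667 + 0.458929/(5.92667 × 1.222) = 5.92667 + 0.0633671 = 5.99004 m along the plane.

y_p = 5.99 m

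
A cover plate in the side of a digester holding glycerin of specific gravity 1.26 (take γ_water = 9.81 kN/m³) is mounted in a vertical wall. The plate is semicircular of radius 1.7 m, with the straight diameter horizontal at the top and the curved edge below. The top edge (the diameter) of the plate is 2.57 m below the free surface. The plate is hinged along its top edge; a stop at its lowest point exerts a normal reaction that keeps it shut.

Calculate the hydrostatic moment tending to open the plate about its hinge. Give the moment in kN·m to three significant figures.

γ = 1.26 × 9.81 = 12.3606 kN/m³.
The centroid of a semicircle lies 4r/(3π) = 0.721502 m from the diameter, here below the top edge, so the centroid depth is h_c = 2.57 + 0.721502 = 3.2915 m.
A = πr²/2 = π × 1.7²/2 = 4.5396 m².
Resultant F = γ·h_c·A = 12.3606 × 3.2915 × 4.5396 = 184.693 kN.
I_c = (π/8 − 8/(9π))·r⁴ = 0.109757 × 1.7⁴ = 0.916701 m⁴.
Centre of pressure: y_p = y_c + I_c/(y_c·A) = 3.2915 + 0.916701/(3.2915 × 4.5396) = 3.2915 + 0.0613502 = 3.35285 m along the plane.
The resultant acts 0.721502 + 0.0613502 = 0.782852 m (along the plate) below the hinge at the top edge, so the moment about the hinge is M = F × 0.782852 = 184.693 × 0.782852 = 144.587 kN·m.

M ≈ 145 kN·m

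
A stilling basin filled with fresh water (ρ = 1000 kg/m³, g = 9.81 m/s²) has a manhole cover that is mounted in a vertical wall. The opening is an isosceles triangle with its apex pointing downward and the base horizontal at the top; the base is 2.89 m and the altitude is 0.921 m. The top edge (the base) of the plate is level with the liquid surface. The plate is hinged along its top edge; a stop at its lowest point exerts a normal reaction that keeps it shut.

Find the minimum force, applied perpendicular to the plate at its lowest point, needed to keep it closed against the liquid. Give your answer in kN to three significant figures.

P ≈ 2.00 kN

γ = ρg = 1000 × 9.81 = 9810 N/m³ = 9.81 kN/m³.
With the apex down, the centroid sits h/3 = 0.921/3 = 0.307 m below the base (the top edge), so the centroid depth is h_c = 0.307 m.
A = ½ × 2.89 × 0.921 = 1.33085 m².
Resultant F = γ·h_c·A = 9.81 × 0.307 × 1.33085 = 4.00808 kN.
I_c = b·h³/36 = 2.89 × 0.921³/36 = 0.0627154 m⁴.
Centre of pressure: y_p = y_c + I_c/(y_c·A) = 0.307 + 0.0627154/(0.307 × 1.33085) = 0.307 + 0.153499 = 0.460499 m along the plane.
The resultant acts 0.307 + 0.153499 = 0.460499 m (along the plate) below the hinge at the top edge, so the moment about the hinge is M = F × 0.460499 = 4.00808 × 0.460499 = 1.84572 kN·m.
A normal force at the bottom, 0.921 m from the hinge, must supply this moment: P = 1.84572/0.921 = 2.00404 kN.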